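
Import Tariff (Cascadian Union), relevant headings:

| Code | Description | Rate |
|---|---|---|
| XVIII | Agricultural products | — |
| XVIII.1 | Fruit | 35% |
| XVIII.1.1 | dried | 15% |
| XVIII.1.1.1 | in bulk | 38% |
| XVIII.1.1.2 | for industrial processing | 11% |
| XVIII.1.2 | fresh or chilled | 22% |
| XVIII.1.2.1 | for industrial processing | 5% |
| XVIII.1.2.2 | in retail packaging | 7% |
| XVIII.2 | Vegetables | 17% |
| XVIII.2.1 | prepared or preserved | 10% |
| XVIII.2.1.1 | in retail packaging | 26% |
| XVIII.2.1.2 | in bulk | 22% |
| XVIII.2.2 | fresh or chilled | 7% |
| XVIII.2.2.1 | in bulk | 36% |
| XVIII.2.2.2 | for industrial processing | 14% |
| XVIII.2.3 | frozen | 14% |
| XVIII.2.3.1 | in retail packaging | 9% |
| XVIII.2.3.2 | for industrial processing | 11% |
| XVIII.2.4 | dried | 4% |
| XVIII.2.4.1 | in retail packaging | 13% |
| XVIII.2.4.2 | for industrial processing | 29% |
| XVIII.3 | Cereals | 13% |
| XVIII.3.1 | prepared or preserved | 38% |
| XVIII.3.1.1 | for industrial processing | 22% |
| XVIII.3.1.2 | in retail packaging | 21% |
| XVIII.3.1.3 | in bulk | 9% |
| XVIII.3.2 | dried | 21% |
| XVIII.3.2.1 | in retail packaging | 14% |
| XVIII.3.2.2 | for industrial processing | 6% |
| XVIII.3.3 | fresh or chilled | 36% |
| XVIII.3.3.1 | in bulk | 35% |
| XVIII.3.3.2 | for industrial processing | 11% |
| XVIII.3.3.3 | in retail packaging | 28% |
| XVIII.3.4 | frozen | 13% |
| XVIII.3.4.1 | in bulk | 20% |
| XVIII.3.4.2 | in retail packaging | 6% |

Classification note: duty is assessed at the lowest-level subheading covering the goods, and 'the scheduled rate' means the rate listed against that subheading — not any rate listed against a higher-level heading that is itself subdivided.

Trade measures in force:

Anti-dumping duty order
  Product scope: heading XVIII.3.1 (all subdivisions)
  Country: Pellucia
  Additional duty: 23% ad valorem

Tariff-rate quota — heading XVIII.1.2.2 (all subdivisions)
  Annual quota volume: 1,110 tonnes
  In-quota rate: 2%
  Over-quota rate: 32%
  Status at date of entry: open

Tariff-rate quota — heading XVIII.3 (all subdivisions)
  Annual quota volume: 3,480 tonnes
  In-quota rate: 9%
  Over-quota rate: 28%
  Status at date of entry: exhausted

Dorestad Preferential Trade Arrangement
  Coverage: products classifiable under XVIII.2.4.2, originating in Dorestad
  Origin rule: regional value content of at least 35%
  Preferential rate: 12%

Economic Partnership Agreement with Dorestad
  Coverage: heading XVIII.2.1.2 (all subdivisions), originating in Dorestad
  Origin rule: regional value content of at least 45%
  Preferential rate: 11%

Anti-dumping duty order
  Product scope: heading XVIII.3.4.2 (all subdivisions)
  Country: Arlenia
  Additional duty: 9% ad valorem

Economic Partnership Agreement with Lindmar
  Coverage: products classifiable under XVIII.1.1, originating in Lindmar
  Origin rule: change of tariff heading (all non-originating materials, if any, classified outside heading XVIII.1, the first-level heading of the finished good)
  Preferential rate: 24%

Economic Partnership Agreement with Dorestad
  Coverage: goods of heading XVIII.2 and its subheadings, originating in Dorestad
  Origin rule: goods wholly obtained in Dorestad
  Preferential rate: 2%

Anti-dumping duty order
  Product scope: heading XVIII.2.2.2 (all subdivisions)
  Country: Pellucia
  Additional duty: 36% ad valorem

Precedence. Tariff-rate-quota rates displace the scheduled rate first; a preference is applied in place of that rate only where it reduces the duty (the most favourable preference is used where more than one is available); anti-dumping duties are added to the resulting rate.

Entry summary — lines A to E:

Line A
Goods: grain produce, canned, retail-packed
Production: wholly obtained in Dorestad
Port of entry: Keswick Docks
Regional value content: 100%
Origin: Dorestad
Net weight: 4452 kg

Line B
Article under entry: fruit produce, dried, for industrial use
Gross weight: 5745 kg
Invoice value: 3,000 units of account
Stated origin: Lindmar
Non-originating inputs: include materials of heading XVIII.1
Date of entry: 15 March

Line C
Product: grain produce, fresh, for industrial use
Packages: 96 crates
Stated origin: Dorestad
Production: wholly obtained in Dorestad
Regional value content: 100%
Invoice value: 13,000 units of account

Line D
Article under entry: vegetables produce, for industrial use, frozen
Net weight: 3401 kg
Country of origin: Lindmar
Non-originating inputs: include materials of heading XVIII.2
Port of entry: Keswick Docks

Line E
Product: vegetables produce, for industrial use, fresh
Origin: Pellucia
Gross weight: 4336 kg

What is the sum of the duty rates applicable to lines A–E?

Line A: grain → XVIII.3; canned → XVIII.3.1; retail-packed → XVIII.3.1.2. Scheduled 21%. quota on XVIII.3 exhausted → over-quota 28%; Dorestad agreement on XVIII.2.4.2: XVIII.3.1.2 not covered; Dorestad agreement on XVIII.2.1.2: XVIII.3.1.2 not covered; Dorestad agreement on XVIII.2: XVIII.3.1.2 not covered. → 28%.
Line B: fruit → XVIII.1; dried → XVIII.1.1; for industrial use → XVIII.1.1.2. Scheduled 11%. Lindmar agreement on XVIII.1.1: CTH not met. → 11%.
Line C: grain → XVIII.3; fresh → XVIII.3.3; for industrial use → XVIII.3.3.2. Scheduled 11%. quota on XVIII.3 exhausted → over-quota 28%; Dorestad agreement on XVIII.2.4.2: XVIII.3.3.2 not covered; Dorestad agreement on XVIII.2.1.2: XVIII.3.3.2 not covered; Dorestad agreement on XVIII.2: XVIII.3.3.2 not covered. → 28%.
Line D: vegetables → XVIII.2; frozen → XVIII.2.3; for industrial use → XVIII.2.3.2. Scheduled 11%. Lindmar agreement on XVIII.1.1: XVIII.2.3.2 not covered. → 11%.
Line E: vegetables → XVIII.2; fresh → XVIII.2.2; for industrial use → XVIII.2.2.2. Scheduled 14%. anti-dumping (Pellucia, XVIII.2.2.2): +36%; total 14% + 36% = 50%. → 50%.
Sum: 28% + 11% + 28% + 11% + 50% = 128%.

128%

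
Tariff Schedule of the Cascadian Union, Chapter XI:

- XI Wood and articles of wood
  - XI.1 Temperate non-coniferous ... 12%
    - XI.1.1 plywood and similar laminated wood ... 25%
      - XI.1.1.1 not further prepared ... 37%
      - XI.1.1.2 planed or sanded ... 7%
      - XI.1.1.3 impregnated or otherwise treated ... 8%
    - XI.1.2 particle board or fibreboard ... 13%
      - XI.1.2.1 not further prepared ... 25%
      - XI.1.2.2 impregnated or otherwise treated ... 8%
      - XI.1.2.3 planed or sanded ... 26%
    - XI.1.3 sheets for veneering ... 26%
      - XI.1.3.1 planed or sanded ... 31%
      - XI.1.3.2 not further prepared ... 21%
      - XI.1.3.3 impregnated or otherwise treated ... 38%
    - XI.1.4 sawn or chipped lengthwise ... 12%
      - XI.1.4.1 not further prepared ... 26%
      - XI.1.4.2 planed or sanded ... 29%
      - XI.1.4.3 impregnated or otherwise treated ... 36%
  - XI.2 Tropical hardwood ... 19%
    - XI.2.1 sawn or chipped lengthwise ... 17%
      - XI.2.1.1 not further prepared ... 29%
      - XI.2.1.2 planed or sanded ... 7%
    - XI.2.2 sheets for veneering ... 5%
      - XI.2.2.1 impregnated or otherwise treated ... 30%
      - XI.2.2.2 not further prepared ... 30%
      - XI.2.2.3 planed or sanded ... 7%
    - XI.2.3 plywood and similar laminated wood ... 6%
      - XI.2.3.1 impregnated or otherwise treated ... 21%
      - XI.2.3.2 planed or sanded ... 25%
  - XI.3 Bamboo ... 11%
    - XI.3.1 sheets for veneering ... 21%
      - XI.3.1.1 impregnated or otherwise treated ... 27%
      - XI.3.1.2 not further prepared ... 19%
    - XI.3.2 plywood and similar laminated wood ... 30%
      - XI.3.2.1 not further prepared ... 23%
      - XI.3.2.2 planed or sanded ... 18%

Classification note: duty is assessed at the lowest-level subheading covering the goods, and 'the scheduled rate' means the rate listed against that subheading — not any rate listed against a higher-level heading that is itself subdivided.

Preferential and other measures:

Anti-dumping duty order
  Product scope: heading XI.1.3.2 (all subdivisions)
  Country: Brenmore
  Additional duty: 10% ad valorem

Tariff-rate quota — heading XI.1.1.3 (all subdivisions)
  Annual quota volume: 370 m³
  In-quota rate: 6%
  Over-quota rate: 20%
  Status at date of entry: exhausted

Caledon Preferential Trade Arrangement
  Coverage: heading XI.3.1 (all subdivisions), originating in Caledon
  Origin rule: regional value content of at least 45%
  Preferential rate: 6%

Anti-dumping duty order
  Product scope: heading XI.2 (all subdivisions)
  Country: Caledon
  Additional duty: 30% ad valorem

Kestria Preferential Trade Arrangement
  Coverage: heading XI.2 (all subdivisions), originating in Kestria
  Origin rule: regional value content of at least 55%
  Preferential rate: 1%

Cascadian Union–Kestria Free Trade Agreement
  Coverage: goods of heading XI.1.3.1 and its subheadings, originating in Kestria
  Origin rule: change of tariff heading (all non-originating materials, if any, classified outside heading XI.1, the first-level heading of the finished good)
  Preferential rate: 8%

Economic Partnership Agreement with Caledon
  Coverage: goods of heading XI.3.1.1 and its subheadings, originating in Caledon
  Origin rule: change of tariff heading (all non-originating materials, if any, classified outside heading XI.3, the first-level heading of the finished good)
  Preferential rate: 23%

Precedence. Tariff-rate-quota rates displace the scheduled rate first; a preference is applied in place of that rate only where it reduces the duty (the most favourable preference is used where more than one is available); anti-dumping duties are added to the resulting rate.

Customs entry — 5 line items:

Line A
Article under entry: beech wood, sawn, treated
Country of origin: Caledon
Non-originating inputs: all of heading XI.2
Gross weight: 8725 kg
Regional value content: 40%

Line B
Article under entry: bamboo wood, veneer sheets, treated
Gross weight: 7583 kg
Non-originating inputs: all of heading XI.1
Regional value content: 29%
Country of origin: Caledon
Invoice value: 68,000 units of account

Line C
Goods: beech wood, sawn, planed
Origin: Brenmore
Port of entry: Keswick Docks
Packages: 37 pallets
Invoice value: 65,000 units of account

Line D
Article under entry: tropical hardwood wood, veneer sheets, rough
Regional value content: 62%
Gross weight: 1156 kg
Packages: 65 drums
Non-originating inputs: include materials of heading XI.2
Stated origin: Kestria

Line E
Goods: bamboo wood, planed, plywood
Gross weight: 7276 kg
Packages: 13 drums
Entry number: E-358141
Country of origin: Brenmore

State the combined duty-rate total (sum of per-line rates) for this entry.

107%

Line A: beech → XI.1; sawn → XI.1.4; treated → XI.1.4.3. Scheduled 36%. Caledon agreement on XI.3.1: XI.1.4.3 not covered; Caledon agreement on XI.3.1.1: XI.1.4.3 not covered. → 36%.
Line B: bamboo → XI.3; veneer sheets → XI.3.1; treated → XI.3.1.1. Scheduled 27%. Caledon agreement on XI.3.1: RVC < 45%; Caledon agreement on XI.3.1.1: CTH met → 23% available; preferential 23%. → 23%.
Line C: beech → XI.1; sawn → XI.1.4; planed → XI.1.4.2. Scheduled 29%. No special measure applies. → 29%.
Line D: tropical hardwood → XI.2; veneer sheets → XI.2.2; rough → XI.2.2.2. Scheduled 30%. Kestria agreement on XI.2: RVC ≥ 55% → 1% available; Kestria agreement on XI.1.3.1: XI.2.2.2 not covered; preferential 1%. → 1%.
Line E: bamboo → XI.3; plywood → XI.3.2; planed → XI.3.2.2. Scheduled 18%. No special measure applies. → 18%.
Sum: 36% + 23% + 29% + 1% + 18% = 107%.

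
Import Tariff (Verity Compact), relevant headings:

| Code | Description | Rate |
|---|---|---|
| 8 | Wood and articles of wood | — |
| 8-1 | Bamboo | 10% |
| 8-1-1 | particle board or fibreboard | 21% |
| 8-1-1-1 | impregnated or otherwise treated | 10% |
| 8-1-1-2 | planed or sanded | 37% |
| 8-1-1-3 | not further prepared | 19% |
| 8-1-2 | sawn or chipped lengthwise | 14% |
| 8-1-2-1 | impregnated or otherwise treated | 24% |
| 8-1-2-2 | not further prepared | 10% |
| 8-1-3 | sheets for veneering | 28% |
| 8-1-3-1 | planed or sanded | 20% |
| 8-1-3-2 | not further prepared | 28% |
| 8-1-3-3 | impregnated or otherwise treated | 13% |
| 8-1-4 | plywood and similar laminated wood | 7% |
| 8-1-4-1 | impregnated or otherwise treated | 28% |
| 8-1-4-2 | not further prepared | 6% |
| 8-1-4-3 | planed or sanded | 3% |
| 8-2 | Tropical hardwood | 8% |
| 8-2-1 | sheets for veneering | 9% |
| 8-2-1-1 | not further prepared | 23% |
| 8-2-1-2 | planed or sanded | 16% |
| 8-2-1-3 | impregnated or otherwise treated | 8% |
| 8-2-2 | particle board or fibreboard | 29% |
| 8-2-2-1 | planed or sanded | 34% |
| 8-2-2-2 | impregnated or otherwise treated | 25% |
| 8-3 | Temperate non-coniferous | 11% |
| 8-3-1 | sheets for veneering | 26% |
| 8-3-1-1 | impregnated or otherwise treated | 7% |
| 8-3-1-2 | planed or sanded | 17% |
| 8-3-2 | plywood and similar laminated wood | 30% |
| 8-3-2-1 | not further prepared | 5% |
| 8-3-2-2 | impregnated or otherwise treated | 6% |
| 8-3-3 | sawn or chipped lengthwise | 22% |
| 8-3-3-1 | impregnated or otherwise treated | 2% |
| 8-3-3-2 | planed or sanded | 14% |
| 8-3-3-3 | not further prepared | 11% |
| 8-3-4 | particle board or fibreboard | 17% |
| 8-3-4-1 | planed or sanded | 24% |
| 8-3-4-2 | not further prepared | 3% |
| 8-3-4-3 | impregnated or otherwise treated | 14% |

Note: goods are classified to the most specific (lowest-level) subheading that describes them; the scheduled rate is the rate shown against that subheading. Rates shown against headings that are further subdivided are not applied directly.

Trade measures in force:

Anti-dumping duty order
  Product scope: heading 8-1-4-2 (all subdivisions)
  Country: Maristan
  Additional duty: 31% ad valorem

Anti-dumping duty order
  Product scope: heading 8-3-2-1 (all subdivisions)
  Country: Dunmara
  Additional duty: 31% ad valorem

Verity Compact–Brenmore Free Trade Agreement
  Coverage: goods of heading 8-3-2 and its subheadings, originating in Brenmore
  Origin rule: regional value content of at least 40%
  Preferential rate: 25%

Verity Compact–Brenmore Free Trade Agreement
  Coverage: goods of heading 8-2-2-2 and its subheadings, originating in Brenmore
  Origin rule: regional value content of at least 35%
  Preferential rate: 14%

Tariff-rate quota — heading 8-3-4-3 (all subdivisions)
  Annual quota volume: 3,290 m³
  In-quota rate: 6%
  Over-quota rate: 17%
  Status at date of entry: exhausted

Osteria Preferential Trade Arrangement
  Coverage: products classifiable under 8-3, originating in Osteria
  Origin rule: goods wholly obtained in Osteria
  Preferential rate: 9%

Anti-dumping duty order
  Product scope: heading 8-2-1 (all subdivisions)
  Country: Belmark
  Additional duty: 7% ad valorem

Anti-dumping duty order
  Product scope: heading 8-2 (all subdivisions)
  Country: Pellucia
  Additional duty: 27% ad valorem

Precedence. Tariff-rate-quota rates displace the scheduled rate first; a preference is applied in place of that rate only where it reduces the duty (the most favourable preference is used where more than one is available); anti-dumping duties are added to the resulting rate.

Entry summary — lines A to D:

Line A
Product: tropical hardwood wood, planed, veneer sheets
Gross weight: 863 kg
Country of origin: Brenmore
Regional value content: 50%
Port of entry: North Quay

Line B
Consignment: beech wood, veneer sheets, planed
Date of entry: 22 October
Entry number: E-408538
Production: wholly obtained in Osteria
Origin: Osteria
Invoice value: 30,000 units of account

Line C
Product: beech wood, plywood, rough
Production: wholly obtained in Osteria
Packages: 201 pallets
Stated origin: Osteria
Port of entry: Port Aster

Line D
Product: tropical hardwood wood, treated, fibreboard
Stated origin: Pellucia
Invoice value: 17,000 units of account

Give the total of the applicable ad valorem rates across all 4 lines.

Line A: tropical hardwood → 8-2; veneer sheets → 8-2-1; planed → 8-2-1-2. Scheduled 16%. Brenmore agreement on 8-3-2: 8-2-1-2 not covered; Brenmore agreement on 8-2-2-2: 8-2-1-2 not covered. → 16%.
Line B: beech → 8-3; veneer sheets → 8-3-1; planed → 8-3-1-2. Scheduled 17%. Osteria agreement on 8-3: wholly obtained → 9% available; preferential 9%. → 9%.
Line C: beech → 8-3; plywood → 8-3-2; rough → 8-3-2-1. Scheduled 5%. Osteria agreement on 8-3: wholly obtained → 9% available; preference 9% not lower than 5% → no reduction. → 5%.
Line D: tropical hardwood → 8-2; fibreboard → 8-2-2; treated → 8-2-2-2. Scheduled 25%. anti-dumping (Pellucia, 8-2): +27%; total 25% + 27% = 52%. → 52%.
Sum: 16% + 9% + 5% + 52% = 82%.

82%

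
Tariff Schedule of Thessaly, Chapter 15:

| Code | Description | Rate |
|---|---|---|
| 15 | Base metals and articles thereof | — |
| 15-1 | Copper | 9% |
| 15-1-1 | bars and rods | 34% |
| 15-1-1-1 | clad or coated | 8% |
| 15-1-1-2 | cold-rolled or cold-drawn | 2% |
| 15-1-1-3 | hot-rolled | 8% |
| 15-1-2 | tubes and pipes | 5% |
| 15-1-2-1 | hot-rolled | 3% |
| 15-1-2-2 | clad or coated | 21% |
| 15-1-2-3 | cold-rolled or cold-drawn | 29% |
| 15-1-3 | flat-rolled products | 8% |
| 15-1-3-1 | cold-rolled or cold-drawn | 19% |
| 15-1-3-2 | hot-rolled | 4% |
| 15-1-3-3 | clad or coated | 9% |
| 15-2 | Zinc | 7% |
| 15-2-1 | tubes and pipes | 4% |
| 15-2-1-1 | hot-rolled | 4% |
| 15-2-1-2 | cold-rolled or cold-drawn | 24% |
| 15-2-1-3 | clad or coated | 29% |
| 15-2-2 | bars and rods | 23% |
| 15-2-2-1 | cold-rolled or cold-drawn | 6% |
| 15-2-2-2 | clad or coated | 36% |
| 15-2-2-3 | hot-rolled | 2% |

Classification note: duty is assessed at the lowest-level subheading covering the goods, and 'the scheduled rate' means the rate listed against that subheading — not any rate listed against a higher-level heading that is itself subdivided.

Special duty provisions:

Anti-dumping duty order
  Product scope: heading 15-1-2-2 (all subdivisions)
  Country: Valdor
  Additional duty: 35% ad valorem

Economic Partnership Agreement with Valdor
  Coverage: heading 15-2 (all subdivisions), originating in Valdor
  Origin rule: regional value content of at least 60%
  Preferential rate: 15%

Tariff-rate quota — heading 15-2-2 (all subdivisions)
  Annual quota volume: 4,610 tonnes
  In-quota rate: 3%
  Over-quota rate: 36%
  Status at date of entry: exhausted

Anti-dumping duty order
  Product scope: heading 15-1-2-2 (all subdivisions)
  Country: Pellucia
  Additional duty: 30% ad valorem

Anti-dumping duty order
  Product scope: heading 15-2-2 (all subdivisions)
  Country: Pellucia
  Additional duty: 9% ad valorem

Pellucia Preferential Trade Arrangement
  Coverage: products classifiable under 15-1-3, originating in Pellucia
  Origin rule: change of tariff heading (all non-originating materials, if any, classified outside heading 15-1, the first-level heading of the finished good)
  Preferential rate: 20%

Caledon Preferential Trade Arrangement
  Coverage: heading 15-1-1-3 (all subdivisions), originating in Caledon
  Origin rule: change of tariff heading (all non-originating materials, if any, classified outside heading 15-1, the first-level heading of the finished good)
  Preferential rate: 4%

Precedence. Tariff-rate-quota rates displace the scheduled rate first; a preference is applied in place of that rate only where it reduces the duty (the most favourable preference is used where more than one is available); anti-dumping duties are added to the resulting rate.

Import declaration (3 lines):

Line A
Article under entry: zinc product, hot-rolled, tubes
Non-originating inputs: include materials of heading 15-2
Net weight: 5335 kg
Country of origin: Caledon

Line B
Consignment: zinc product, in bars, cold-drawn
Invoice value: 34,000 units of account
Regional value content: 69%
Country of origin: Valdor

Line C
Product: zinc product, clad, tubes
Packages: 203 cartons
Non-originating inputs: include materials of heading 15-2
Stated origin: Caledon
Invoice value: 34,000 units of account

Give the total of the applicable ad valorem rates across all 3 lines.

Line A: zinc → 15-2; tubes → 15-2-1; hot-rolled → 15-2-1-1. Scheduled 4%. Caledon agreement on 15-1-1-3: 15-2-1-1 not covered. → 4%.
Line B: zinc → 15-2; in bars → 15-2-2; cold-drawn → 15-2-2-1. Scheduled 6%. quota on 15-2-2 exhausted → over-quota 36%; Valdor agreement on 15-2: RVC ≥ 60% → 15% available; preferential 15%. → 15%.
Line C: zinc → 15-2; tubes → 15-2-1; clad → 15-2-1-3. Scheduled 29%. Caledon agreement on 15-1-1-3: 15-2-1-3 not covered. → 29%.
Sum: 4% + 15% + 29% = 48%.

48%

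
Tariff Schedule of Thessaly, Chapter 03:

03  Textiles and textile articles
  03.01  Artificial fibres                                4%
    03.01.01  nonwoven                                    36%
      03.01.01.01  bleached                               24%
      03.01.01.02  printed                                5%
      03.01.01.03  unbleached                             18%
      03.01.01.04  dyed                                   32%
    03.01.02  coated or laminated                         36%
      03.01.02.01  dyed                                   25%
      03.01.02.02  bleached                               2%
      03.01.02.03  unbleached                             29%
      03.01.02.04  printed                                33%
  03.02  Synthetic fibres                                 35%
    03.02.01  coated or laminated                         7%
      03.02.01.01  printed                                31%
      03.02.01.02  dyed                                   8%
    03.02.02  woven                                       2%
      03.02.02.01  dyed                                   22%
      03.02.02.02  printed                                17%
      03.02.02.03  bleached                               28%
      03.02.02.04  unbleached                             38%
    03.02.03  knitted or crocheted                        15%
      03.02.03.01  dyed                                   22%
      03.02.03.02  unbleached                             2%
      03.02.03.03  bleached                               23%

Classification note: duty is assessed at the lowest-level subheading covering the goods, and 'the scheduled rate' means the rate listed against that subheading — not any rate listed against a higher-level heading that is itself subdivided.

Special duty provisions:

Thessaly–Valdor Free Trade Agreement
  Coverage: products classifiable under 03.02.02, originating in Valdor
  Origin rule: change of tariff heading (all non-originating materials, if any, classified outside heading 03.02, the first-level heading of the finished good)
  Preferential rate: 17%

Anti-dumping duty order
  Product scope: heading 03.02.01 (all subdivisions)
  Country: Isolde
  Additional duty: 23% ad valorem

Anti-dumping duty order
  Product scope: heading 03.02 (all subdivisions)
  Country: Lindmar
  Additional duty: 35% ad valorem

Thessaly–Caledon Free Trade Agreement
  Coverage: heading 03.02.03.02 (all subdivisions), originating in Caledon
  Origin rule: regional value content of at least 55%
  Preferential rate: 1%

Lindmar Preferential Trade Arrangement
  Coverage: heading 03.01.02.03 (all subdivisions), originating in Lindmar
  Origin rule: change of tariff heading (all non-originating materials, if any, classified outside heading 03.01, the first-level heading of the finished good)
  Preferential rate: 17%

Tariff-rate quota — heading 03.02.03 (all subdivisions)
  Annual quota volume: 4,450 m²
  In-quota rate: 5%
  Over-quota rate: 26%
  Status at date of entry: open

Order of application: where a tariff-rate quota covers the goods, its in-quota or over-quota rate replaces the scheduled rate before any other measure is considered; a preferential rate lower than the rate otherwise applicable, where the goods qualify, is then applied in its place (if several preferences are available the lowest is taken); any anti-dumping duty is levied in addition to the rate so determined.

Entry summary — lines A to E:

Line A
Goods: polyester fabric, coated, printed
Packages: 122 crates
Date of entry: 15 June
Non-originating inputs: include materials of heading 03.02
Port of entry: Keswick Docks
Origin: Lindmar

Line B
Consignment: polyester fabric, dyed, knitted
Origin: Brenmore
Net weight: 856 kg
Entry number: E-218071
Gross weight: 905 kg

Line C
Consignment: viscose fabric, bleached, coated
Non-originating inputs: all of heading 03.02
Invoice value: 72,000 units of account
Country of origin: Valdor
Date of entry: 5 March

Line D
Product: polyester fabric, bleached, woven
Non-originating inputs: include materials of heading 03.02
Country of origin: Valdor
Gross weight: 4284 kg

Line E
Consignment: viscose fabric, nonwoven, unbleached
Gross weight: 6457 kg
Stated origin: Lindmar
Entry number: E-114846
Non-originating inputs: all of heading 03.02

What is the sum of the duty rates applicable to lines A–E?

119%

Line A: polyester → 03.02; coated → 03.02.01; printed → 03.02.01.01. Scheduled 31%. Lindmar agreement on 03.01.02.03: 03.02.01.01 not covered; anti-dumping (Lindmar, 03.02): +35%; total 31% + 35% = 66%. → 66%.
Line B: polyester → 03.02; knitted → 03.02.03; dyed → 03.02.03.01. Scheduled 22%. quota on 03.02.03 open → in-quota 5%. → 5%.
Line C: viscose → 03.01; coated → 03.01.02; bleached → 03.01.02.02. Scheduled 2%. Valdor agreement on 03.02.02: 03.01.02.02 not covered. → 2%.
Line D: polyester → 03.02; woven → 03.02.02; bleached → 03.02.02.03. Scheduled 28%. Valdor agreement on 03.02.02: CTH not met. → 28%.
Line E: viscose → 03.01; nonwoven → 03.01.01; unbleached → 03.01.01.03. Scheduled 18%. Lindmar agreement on 03.01.02.03: 03.01.01.03 not covered. → 18%.
Sum: 66% + 5% + 2% + 28% + 18% = 119%.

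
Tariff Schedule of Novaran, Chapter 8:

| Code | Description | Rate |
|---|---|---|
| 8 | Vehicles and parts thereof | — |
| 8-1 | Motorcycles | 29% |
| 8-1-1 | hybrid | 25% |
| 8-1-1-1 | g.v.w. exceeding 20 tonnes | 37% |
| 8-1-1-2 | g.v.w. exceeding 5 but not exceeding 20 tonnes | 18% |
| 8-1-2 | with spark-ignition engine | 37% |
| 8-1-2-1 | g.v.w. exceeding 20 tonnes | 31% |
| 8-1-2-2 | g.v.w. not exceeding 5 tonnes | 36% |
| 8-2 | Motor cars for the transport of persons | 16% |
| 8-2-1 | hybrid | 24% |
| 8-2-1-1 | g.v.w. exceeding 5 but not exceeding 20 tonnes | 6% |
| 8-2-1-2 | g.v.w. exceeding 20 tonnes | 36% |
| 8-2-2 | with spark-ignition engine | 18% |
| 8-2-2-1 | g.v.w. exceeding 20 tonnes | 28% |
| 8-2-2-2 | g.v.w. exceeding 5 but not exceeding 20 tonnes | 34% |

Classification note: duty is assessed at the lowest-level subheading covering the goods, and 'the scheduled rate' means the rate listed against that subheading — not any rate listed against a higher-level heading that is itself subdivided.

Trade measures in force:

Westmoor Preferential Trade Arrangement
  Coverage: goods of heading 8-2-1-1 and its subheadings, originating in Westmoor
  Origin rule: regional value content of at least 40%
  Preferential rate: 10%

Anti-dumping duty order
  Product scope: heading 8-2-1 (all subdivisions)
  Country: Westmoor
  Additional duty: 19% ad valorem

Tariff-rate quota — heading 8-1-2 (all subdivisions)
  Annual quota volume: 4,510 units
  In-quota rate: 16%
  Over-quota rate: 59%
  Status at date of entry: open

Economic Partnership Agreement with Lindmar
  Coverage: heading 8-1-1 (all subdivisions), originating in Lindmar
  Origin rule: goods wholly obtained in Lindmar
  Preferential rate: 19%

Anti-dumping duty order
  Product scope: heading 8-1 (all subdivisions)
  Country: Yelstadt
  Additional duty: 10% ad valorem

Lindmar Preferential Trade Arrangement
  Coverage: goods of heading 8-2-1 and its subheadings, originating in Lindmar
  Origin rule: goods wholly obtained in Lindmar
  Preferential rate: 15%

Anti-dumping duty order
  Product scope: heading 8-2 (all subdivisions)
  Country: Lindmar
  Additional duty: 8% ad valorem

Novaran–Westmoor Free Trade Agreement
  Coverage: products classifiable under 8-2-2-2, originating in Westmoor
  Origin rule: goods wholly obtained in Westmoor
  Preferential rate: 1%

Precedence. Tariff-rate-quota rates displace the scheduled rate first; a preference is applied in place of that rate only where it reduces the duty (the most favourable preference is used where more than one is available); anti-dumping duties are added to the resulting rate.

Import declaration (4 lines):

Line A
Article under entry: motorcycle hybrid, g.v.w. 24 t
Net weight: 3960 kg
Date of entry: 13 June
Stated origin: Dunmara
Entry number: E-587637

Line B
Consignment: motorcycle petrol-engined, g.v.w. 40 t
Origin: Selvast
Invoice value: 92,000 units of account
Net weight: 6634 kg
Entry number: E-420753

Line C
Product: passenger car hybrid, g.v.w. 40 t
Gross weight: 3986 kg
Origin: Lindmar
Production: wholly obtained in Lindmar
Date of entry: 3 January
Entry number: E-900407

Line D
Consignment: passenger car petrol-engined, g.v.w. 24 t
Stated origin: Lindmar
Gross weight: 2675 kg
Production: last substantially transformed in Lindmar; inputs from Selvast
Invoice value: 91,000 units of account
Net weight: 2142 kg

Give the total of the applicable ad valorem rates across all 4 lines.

112%

Line A: motorcycle → 8-1; hybrid → 8-1-1; g.v.w. 24 t → 8-1-1-1. Scheduled 37%. No special measure applies. → 37%.
Line B: motorcycle → 8-1; petrol-engined → 8-1-2; g.v.w. 40 t → 8-1-2-1. Scheduled 31%. quota on 8-1-2 open → in-quota 16%. → 16%.
Line C: passenger car → 8-2; hybrid → 8-2-1; g.v.w. 40 t → 8-2-1-2. Scheduled 36%. Lindmar agreement on 8-1-1: 8-2-1-2 not covered; Lindmar agreement on 8-2-1: wholly obtained → 15% available; preferential 15%; anti-dumping (Lindmar, 8-2): +8%; total 15% + 8% = 23%. → 23%.
Line D: passenger car → 8-2; petrol-engined → 8-2-2; g.v.w. 24 t → 8-2-2-1. Scheduled 28%. Lindmar agreement on 8-1-1: 8-2-2-1 not covered; Lindmar agreement on 8-2-1: 8-2-2-1 not covered; anti-dumping (Lindmar, 8-2): +8%; total 28% + 8% = 36%. → 36%.
Sum: 37% + 16% + 23% + 36% = 112%.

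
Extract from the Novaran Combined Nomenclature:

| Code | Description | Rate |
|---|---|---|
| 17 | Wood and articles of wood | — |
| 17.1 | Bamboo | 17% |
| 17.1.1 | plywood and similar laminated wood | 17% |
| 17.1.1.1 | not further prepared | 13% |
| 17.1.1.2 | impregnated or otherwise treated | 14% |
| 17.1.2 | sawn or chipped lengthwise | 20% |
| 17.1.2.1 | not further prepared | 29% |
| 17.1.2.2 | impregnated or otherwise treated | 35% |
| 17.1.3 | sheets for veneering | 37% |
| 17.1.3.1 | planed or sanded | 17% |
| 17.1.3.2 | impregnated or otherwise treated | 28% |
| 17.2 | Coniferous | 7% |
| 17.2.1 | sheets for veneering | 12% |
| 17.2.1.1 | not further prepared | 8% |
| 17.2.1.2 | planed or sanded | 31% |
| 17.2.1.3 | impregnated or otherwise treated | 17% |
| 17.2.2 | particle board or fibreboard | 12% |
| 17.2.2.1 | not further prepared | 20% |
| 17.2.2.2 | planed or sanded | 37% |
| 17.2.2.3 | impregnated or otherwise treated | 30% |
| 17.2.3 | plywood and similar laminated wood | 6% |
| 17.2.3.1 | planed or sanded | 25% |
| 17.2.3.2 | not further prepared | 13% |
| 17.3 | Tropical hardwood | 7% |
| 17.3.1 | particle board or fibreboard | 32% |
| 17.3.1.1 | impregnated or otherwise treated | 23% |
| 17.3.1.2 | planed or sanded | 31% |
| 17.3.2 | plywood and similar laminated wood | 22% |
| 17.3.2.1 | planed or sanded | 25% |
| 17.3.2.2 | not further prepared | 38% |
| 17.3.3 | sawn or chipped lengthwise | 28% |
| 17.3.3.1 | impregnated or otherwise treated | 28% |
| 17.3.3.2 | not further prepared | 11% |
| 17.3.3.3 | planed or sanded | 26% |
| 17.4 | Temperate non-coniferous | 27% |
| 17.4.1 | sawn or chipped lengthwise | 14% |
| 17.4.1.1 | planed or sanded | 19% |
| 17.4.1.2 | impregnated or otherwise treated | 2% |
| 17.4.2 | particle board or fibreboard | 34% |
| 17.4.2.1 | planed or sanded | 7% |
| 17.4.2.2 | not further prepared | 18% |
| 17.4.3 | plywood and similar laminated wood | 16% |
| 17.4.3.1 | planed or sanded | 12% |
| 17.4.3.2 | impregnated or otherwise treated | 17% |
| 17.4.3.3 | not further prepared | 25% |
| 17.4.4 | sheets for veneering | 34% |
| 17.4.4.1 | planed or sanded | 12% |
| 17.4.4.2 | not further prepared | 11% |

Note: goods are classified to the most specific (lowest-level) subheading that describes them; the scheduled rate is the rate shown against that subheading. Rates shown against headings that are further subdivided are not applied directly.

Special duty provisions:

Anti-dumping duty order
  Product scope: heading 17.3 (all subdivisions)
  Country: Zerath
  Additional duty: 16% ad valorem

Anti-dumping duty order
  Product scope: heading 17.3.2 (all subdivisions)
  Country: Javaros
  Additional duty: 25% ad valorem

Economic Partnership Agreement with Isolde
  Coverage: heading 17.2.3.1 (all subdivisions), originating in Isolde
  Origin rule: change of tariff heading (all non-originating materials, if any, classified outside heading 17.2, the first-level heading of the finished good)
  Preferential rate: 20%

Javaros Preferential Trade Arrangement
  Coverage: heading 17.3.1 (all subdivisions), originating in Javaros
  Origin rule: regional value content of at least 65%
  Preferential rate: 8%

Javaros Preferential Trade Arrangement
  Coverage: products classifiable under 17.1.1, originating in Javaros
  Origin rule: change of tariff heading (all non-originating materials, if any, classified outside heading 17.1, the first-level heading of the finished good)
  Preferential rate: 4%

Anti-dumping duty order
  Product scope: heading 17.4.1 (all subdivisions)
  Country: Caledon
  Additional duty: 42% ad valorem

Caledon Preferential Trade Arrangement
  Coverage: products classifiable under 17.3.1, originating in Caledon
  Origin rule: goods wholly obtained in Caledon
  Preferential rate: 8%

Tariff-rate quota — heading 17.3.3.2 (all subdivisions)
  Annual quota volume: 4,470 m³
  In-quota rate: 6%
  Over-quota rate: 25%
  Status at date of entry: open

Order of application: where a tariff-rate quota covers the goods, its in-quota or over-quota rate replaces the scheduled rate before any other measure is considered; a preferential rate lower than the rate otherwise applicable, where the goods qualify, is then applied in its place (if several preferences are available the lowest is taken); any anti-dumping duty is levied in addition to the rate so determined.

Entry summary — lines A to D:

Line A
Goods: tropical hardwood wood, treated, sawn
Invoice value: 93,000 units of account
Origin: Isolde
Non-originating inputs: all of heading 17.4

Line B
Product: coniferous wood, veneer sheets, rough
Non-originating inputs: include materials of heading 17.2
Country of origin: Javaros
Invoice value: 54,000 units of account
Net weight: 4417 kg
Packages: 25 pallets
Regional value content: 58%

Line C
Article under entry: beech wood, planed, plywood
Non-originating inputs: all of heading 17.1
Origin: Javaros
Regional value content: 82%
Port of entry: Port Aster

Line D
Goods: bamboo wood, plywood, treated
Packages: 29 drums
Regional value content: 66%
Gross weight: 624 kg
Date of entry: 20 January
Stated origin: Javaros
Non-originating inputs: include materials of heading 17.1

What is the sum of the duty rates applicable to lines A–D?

Line A: tropical hardwood → 17.3; sawn → 17.3.3; treated → 17.3.3.1. Scheduled 28%. Isolde agreement on 17.2.3.1: 17.3.3.1 not covered. → 28%.
Line B: coniferous → 17.2; veneer sheets → 17.2.1; rough → 17.2.1.1. Scheduled 8%. Javaros agreement on 17.3.1: 17.2.1.1 not covered; Javaros agreement on 17.1.1: 17.2.1.1 not covered. → 8%.
Line C: beech → 17.4; plywood → 17.4.3; planed → 17.4.3.1. Scheduled 12%. Javaros agreement on 17.3.1: 17.4.3.1 not covered; Javaros agreement on 17.1.1: 17.4.3.1 not covered. → 12%.
Line D: bamboo → 17.1; plywood → 17.1.1; treated → 17.1.1.2. Scheduled 14%. Javaros agreement on 17.3.1: 17.1.1.2 not covered; Javaros agreement on 17.1.1: CTH not met. → 14%.
Sum: 28% + 8% + 12% + 14% = 62%.

62%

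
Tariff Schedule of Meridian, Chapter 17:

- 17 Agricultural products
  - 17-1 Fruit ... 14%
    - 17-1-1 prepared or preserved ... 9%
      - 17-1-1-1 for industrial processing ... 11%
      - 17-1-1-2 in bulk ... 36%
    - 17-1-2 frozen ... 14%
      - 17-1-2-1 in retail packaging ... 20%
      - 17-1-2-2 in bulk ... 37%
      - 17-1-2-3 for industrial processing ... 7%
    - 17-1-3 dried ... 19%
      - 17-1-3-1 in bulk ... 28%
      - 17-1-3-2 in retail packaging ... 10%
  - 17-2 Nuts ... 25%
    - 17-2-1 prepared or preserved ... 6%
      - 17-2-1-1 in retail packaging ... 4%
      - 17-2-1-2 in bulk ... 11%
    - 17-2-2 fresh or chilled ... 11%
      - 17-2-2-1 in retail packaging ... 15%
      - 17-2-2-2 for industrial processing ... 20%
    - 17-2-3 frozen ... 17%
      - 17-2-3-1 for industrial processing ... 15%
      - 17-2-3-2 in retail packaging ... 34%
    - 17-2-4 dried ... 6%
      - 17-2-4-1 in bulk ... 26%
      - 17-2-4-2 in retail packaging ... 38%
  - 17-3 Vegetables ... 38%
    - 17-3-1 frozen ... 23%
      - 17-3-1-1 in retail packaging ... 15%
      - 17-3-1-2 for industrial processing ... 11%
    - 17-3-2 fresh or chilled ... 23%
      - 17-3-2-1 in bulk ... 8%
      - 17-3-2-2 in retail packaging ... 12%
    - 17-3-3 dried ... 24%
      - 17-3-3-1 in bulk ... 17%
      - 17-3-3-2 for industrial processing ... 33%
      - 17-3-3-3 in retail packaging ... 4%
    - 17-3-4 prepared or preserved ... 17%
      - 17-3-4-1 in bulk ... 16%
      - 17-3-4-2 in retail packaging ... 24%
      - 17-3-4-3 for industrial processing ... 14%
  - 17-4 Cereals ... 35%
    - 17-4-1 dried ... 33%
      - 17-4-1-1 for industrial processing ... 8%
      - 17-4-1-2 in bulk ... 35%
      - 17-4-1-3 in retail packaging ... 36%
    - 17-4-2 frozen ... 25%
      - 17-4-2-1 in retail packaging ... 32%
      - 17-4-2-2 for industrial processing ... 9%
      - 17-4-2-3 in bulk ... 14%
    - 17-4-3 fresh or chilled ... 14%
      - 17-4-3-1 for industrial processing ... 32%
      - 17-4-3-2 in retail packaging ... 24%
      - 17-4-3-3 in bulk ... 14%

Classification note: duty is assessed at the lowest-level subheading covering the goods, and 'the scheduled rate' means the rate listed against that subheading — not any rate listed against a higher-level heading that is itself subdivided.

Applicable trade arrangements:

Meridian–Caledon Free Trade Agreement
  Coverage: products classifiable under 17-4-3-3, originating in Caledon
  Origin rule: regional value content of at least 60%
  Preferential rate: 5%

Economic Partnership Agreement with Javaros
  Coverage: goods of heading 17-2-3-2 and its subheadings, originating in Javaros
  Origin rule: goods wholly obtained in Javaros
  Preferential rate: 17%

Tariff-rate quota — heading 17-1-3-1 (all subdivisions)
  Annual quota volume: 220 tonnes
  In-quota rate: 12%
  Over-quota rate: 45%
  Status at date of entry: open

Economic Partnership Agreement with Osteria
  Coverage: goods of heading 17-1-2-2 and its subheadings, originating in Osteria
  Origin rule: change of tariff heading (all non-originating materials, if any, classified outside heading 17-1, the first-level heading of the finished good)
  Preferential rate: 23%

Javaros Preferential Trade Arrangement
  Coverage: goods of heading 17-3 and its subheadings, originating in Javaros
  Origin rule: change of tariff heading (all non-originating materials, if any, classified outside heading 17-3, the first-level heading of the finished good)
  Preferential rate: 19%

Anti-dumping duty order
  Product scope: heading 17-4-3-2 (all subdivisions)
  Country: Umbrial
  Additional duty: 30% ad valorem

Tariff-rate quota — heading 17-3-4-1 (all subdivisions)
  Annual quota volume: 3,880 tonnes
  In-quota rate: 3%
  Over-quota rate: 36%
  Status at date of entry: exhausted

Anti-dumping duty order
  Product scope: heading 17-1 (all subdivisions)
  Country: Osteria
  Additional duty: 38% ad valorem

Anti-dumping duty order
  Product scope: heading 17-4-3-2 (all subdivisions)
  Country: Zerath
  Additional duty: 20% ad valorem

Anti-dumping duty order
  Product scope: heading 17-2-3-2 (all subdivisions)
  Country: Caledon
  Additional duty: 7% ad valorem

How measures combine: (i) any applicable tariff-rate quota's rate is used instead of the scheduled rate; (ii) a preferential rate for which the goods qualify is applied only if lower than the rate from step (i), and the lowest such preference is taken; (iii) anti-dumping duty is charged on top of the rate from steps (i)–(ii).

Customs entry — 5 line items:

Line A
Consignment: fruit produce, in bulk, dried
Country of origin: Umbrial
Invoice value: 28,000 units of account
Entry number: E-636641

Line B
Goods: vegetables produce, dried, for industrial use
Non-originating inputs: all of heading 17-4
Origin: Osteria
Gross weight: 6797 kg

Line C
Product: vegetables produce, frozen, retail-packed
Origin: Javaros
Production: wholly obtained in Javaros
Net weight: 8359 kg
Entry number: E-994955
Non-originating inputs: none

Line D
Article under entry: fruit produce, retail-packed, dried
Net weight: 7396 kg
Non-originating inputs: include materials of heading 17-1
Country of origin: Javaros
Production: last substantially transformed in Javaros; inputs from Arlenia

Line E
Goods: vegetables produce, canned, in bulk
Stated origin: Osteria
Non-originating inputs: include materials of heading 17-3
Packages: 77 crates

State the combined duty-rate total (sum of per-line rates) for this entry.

Line A: fruit → 17-1; dried → 17-1-3; in bulk → 17-1-3-1. Scheduled 28%. quota on 17-1-3-1 open → in-quota 12%. → 12%.
Line B: vegetables → 17-3; dried → 17-3-3; for industrial use → 17-3-3-2. Scheduled 33%. Osteria agreement on 17-1-2-2: 17-3-3-2 not covered. → 33%.
Line C: vegetables → 17-3; frozen → 17-3-1; retail-packed → 17-3-1-1. Scheduled 15%. Javaros agreement on 17-2-3-2: 17-3-1-1 not covered; Javaros agreement on 17-3: CTH met → 19% available; preference 19% not lower than 15% → no reduction. → 15%.
Line D: fruit → 17-1; dried → 17-1-3; retail-packed → 17-1-3-2. Scheduled 10%. Javaros agreement on 17-2-3-2: 17-1-3-2 not covered; Javaros agreement on 17-3: 17-1-3-2 not covered. → 10%.
Line E: vegetables → 17-3; canned → 17-3-4; in bulk → 17-3-4-1. Scheduled 16%. quota on 17-3-4-1 exhausted → over-quota 36%; Osteria agreement on 17-1-2-2: 17-3-4-1 not covered. → 36%.
Sum: 12% + 33% + 15% + 10% + 36% = 106%.

106%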